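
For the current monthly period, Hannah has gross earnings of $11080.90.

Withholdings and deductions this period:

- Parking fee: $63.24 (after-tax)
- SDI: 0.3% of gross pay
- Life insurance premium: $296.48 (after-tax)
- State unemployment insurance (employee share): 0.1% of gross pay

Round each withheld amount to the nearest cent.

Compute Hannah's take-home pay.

$10676.86

State unemployment insurance (employee share): $11080.90 × 0.001 = $11.08
SDI: $11080.90 × 0.003 = $33.24
Life insurance premium: $296.48
Parking fee: $63.24
Total deductions = $11.08 + $33.24 + $296.48 + $63.24 = $404.04
Net pay = $11080.90 − $404.04 = $10676.86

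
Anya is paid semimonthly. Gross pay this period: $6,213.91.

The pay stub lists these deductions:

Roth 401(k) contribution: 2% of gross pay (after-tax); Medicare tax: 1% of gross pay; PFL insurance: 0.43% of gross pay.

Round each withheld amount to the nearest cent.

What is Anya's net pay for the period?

$6,000.77

Medicare tax: $6,213.91 × 0.01 = $62.14
PFL insurance: $6,213.91 × 0.0043 = $26.72
Roth 401(k) contribution: $6,213.91 × 0.02 = $124.28
Total deductions = $62.14 + $26.72 + $124.28 = $213.14
Net pay = $6,213.91 − $213.14 = $6,000.77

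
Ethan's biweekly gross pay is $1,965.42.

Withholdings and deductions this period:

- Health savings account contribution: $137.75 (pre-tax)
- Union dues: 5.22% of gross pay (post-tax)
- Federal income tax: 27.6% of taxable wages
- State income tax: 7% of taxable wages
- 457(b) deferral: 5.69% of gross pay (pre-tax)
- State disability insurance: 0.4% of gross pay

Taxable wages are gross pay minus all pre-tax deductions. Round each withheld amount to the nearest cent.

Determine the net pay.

$1,011.71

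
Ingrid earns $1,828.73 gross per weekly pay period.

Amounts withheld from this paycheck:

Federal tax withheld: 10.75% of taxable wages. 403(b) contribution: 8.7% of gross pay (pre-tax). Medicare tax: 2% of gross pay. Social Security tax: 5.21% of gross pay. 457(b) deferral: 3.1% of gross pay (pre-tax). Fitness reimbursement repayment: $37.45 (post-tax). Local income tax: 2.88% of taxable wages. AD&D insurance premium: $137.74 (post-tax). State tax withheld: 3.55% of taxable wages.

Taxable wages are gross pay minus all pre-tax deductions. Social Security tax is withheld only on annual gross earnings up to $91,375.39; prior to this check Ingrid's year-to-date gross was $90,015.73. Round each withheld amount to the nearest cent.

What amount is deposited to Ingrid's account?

$1,053.24

457(b) deferral: $1,828.73 × 0.031 = $56.69
403(b) contribution: $1,828.73 × 0.087 = $159.10
Pre-tax total = $56.69 + $159.10 = $215.79
Taxable wages = $1,828.73 − $215.79 = $1,612.94
State tax withheld: $1,612.94 × 0.0355 = $57.26
Federal tax withheld: $1,612.94 × 0.1075 = $173.39
Local income tax: $1,612.94 × 0.0288 = $46.45
Social Security tax: only $91,375.39 − $90,015.73 = $1,359.66 of this check is subject → $1,359.66 × 0.0521 = $70.84
Medicare tax: $1,828.73 × 0.02 = $36.57
Fitness reimbursement repayment: $37.45
AD&D insurance premium: $137.74
Total deductions = $56.69 + $159.10 + $57.26 + $173.39 + $46.45 + $70.84 + $36.57 + $37.45 + $137.74 = $775.49
Net pay = $1,828.73 − $775.49 = $1,053.24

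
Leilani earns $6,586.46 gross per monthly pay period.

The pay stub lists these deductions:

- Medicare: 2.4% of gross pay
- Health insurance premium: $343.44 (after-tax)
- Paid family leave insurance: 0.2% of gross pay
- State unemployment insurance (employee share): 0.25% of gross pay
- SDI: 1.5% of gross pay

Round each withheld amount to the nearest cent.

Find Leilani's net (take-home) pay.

State unemployment insurance (employee share): $6,586.46 × 0.0025 = $16.47
Medicare: $6,586.46 × 0.024 = $158.08
SDI: $6,586.46 × 0.015 = $98.80
Paid family leave insurance: $6,586.46 × 0.002 = $13.17
Health insurance premium: $343.44
Total deductions = $16.47 + $158.08 + $98.80 + $13.17 + $343.44 = $629.96
Net pay = $6,586.46 − $629.96 = $5,956.50

$5,956.50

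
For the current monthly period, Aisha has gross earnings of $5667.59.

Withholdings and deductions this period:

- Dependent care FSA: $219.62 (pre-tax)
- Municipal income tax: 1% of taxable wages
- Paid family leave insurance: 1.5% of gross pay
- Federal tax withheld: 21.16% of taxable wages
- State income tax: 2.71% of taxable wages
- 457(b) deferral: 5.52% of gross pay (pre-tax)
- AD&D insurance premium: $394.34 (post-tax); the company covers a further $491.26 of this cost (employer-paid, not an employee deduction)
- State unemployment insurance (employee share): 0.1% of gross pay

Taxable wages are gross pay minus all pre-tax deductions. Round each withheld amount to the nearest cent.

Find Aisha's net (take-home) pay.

457(b) deferral: $5667.59 × 0.0552 = $312.85
Dependent care FSA: $219.62
Pre-tax total = $312.85 + $219.62 = $532.47
Taxable wages = $5667.59 − $532.47 = $5135.12
Municipal income tax: $5135.12 × 0.01 = $51.35
Federal tax withheld: $5135.12 × 0.2116 = $1086.59
State income tax: $5135.12 × 0.0271 = $139.16
Paid family leave insurance: $5667.59 × 0.015 = $85.01
State unemployment insurance (employee share): $5667.59 × 0.001 = $5.67
AD&D insurance premium: $394.34
(Employer's $491.26 toward AD&D insurance premium is not withheld from the employee.)
Total deductions = $312.85 + $219.62 + $51.35 + $1086.59 + $139.16 + $85.01 + $5.67 + $394.34 = $2294.59
Net pay = $5667.59 − $2294.59 = $3373.00

$3373.00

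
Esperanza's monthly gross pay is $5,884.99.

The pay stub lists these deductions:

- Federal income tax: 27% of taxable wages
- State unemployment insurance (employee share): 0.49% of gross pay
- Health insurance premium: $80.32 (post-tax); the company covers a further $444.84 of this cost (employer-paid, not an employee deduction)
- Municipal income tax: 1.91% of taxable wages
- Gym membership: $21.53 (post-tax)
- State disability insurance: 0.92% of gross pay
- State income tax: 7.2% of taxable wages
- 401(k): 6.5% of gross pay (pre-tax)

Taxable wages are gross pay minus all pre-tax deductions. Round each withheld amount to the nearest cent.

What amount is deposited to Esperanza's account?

$3,330.69

401(k): $5,884.99 × 0.065 = $382.52
Taxable wages = $5,884.99 − $382.52 = $5,502.47
Municipal income tax: $5,502.47 × 0.0191 = $105.10
State income tax: $5,502.47 × 0.072 = $396.18
Federal income tax: $5,502.47 × 0.27 = $1,485.67
State disability insurance: $5,884.99 × 0.0092 = $54.14
State unemployment insurance (employee share): $5,884.99 × 0.0049 = $28.84
Health insurance premium: $80.32
Gym membership: $21.53
(Employer's $444.84 toward health insurance premium is not withheld from the employee.)
Total deductions = $382.52 + $105.10 + $396.18 + $1,485.67 + $54.14 + $28.84 + $80.32 + $21.53 = $2,554.30
Net pay = $5,884.99 − $2,554.30 = $3,330.69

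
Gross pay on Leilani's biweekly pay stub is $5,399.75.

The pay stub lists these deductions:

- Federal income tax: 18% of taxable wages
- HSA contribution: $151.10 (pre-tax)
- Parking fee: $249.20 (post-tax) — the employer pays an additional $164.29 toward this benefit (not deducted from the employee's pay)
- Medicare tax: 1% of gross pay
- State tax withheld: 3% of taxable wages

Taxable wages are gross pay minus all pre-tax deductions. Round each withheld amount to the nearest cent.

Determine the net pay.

$3,843.23

HSA contribution: $151.10
Taxable wages = $5,399.75 − $151.10 = $5,248.65
State tax withheld: $5,248.65 × 0.03 = $157.46
Federal income tax: $5,248.65 × 0.18 = $944.76
Medicare tax: $5,399.75 × 0.01 = $54.00
Parking fee: $249.20
(Employer's $164.29 toward parking fee is not withheld from the employee.)
Total deductions = $151.10 + $157.46 + $944.76 + $54.00 + $249.20 = $1,556.52
Net pay = $5,399.75 − $1,556.52 = $3,843.23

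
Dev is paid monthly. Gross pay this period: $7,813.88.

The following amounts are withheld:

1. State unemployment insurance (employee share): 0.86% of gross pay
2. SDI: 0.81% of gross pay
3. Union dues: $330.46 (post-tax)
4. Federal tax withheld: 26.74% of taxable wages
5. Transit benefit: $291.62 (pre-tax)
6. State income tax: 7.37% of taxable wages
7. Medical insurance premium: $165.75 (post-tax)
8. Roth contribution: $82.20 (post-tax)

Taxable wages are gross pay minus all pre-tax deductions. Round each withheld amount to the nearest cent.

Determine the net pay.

$4,247.52

Transit benefit: $291.62
Taxable wages = $7,813.88 − $291.62 = $7,522.26
State income tax: $7,522.26 × 0.0737 = $554.39
Federal tax withheld: $7,522.26 × 0.2674 = $2,011.45
SDI: $7,813.88 × 0.0081 = $63.29
State unemployment insurance (employee share): $7,813.88 × 0.0086 = $67.20
Medical insurance premium: $165.75
Union dues: $330.46
Roth contribution: $82.20
Total deductions = $291.62 + $554.39 + $2,011.45 + $63.29 + $67.20 + $165.75 + $330.46 + $82.20 = $3,566.36
Net pay = $7,813.88 − $3,566.36 = $4,247.52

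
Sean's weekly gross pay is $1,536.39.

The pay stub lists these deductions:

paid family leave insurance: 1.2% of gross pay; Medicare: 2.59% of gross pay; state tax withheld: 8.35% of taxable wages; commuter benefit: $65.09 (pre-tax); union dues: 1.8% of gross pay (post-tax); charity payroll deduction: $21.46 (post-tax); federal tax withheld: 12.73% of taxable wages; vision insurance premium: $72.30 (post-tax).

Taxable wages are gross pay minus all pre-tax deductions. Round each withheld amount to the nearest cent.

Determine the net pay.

$981.50

Commuter benefit: $65.09
Taxable wages = $1,536.39 − $65.09 = $1,471.30
State tax withheld: $1,471.30 × 0.0835 = $122.85
Federal tax withheld: $1,471.30 × 0.1273 = $187.30
Paid family leave insurance: $1,536.39 × 0.012 = $18.44
Medicare: $1,536.39 × 0.0259 = $39.79
Charity payroll deduction: $21.46
Vision insurance premium: $72.30
Union dues: $1,536.39 × 0.018 = $27.66
Total deductions = $65.09 + $122.85 + $187.30 + $18.44 + $39.79 + $21.46 + $72.30 + $27.66 = $554.89
Net pay = $1,536.39 − $554.89 = $981.50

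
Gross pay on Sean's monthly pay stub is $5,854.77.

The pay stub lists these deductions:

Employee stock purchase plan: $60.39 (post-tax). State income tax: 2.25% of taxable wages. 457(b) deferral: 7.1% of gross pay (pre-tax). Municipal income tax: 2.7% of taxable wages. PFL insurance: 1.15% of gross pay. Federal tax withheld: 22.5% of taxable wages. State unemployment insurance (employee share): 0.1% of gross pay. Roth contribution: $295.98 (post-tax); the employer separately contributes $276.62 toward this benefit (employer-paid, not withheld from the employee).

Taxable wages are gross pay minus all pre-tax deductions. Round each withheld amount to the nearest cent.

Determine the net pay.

$3,516.50

457(b) deferral: $5,854.77 × 0.071 = $415.69
Taxable wages = $5,854.77 − $415.69 = $5,439.08
State income tax: $5,439.08 × 0.0225 = $122.38
Federal tax withheld: $5,439.08 × 0.225 = $1,223.79
Municipal income tax: $5,439.08 × 0.027 = $146.86
State unemployment insurance (employee share): $5,854.77 × 0.001 = $5.85
PFL insurance: $5,854.77 × 0.0115 = $67.33
Employee stock purchase plan: $60.39
Roth contribution: $295.98
(Employer's $276.62 toward Roth contribution is not withheld from the employee.)
Total deductions = $415.69 + $122.38 + $1,223.79 + $146.86 + $5.85 + $67.33 + $60.39 + $295.98 = $2,338.27
Net pay = $5,854.77 − $2,338.27 = $3,516.50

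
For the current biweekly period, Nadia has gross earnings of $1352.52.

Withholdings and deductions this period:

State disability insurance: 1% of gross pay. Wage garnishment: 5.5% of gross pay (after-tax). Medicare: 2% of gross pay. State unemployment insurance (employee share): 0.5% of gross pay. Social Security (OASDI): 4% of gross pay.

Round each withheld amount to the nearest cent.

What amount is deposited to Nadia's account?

$1176.69

State unemployment insurance (employee share): $1352.52 × 0.005 = $6.76
State disability insurance: $1352.52 × 0.01 = $13.53
Social Security (OASDI): $1352.52 × 0.04 = $54.10
Medicare: $1352.52 × 0.02 = $27.05
Wage garnishment: $1352.52 × 0.055 = $74.39
Total deductions = $6.76 + $13.53 + $54.10 + $27.05 + $74.39 = $175.83
Net pay = $1352.52 − $175.83 = $1176.69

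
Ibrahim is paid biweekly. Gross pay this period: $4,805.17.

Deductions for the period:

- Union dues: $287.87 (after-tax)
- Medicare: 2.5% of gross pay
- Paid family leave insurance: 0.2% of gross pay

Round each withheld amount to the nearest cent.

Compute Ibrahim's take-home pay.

$4,387.56

Medicare: $4,805.17 × 0.025 = $120.13
Paid family leave insurance: $4,805.17 × 0.002 = $9.61
Union dues: $287.87
Total deductions = $120.13 + $9.61 + $287.87 = $417.61
Net pay = $4,805.17 − $417.61 = $4,387.56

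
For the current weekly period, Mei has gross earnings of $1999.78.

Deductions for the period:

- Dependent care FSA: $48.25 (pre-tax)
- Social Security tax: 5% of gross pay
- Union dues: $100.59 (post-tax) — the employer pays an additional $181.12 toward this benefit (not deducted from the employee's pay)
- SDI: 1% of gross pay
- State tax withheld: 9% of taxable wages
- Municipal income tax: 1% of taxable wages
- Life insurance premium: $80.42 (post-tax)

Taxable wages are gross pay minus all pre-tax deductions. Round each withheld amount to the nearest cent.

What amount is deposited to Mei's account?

$1455.37

Dependent care FSA: $48.25
Taxable wages = $1999.78 − $48.25 = $1951.53
Municipal income tax: $1951.53 × 0.01 = $19.52
State tax withheld: $1951.53 × 0.09 = $175.64
Social Security tax: $1999.78 × 0.05 = $99.99
SDI: $1999.78 × 0.01 = $20.00
Life insurance premium: $80.42
Union dues: $100.59
(Employer's $181.12 toward union dues is not withheld from the employee.)
Total deductions = $48.25 + $19.52 + $175.64 + $99.99 + $20.00 + $80.42 + $100.59 = $544.41
Net pay = $1999.78 − $544.41 = $1455.37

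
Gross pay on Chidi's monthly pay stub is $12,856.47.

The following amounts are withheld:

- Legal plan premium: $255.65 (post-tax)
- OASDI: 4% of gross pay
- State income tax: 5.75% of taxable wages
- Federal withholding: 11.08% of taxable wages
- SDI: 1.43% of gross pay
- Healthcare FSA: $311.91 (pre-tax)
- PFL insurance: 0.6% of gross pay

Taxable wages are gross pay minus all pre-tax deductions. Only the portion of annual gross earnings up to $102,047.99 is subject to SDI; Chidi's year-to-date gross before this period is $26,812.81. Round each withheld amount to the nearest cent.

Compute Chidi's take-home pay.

$9,402.41

Healthcare FSA: $311.91
Taxable wages = $12,856.47 − $311.91 = $12,544.56
Federal withholding: $12,544.56 × 0.1108 = $1,389.94
State income tax: $12,544.56 × 0.0575 = $721.31
SDI: cap not yet reached, full $12,856.47 is subject → $12,856.47 × 0.0143 = $183.85
OASDI: $12,856.47 × 0.04 = $514.26
PFL insurance: $12,856.47 × 0.006 = $77.14
Legal plan premium: $255.65
Total deductions = $311.91 + $1,389.94 + $721.31 + $183.85 + $514.26 + $77.14 + $255.65 = $3,454.06
Net pay = $12,856.47 − $3,454.06 = $9,402.41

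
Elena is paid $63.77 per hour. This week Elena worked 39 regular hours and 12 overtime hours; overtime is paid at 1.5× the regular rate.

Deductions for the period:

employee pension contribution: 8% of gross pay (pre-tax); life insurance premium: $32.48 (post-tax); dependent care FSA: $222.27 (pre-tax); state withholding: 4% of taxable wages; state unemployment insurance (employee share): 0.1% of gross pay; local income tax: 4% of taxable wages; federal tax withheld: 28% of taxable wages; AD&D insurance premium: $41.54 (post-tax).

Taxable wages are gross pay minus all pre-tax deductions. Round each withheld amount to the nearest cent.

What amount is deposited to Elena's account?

$1,920.33

Regular pay: 39 × $63.77 = $2,487.03
Overtime pay: 12 × $63.77 × 1.5 = $1,147.86
Gross pay = $2,487.03 + $1,147.86 = $3,634.89
Dependent care FSA: $222.27
Employee pension contribution: $3,634.89 × 0.08 = $290.79
Pre-tax total = $222.27 + $290.79 = $513.06
Taxable wages = $3,634.89 − $513.06 = $3,121.83
Local income tax: $3,121.83 × 0.04 = $124.87
State withholding: $3,121.83 × 0.04 = $124.87
Federal tax withheld: $3,121.83 × 0.28 = $874.11
State unemployment insurance (employee share): $3,634.89 × 0.001 = $3.63
Life insurance premium: $32.48
AD&D insurance premium: $41.54
Total deductions = $222.27 + $290.79 + $124.87 + $124.87 + $874.11 + $3.63 + $32.48 + $41.54 = $1,714.56
Net pay = $3,634.89 − $1,714.56 = $1,920.33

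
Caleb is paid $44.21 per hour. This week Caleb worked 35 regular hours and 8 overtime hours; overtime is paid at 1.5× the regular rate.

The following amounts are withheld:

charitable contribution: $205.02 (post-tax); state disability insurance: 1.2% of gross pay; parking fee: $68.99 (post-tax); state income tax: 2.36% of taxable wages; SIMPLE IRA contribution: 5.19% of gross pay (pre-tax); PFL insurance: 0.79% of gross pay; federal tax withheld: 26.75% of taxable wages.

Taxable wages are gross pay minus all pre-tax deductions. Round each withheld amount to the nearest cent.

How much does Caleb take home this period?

Regular pay: 35 × $44.21 = $1,547.35
Overtime pay: 8 × $44.21 × 1.5 = $530.52
Gross pay = $1,547.35 + $530.52 = $2,077.87
SIMPLE IRA contribution: $2,077.87 × 0.0519 = $107.84
Taxable wages = $2,077.87 − $107.84 = $1,970.03
Federal tax withheld: $1,970.03 × 0.2675 = $526.98
State income tax: $1,970.03 × 0.0236 = $46.49
PFL insurance: $2,077.87 × 0.0079 = $16.42
State disability insurance: $2,077.87 × 0.012 = $24.93
Charitable contribution: $205.02
Parking fee: $68.99
Total deductions = $107.84 + $526.98 + $46.49 + $16.42 + $24.93 + $205.02 + $68.99 = $996.67
Net pay = $2,077.87 − $996.67 = $1,081.20

$1,081.20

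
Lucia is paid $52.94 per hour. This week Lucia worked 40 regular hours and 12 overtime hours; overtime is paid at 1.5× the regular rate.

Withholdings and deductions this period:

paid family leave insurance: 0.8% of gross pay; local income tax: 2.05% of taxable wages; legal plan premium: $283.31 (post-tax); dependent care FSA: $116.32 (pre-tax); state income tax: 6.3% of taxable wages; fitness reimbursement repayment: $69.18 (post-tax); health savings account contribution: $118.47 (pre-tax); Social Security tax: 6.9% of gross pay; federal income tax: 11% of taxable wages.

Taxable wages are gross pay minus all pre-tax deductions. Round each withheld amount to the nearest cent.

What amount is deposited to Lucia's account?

Regular pay: 40 × $52.94 = $2117.60
Overtime pay: 12 × $52.94 × 1.5 = $952.92
Gross pay = $2117.60 + $952.92 = $3070.52
Dependent care FSA: $116.32
Health savings account contribution: $118.47
Pre-tax total = $116.32 + $118.47 = $234.79
Taxable wages = $3070.52 − $234.79 = $2835.73
Local income tax: $2835.73 × 0.0205 = $58.13
Federal income tax: $2835.73 × 0.11 = $311.93
State income tax: $2835.73 × 0.063 = $178.65
Paid family leave insurance: $3070.52 × 0.008 = $24.56
Social Security tax: $3070.52 × 0.069 = $211.87
Legal plan premium: $283.31
Fitness reimbursement repayment: $69.18
Total deductions = $116.32 + $118.47 + $58.13 + $311.93 + $178.65 + $24.56 + $211.87 + $283.31 + $69.18 = $1372.42
Net pay = $3070.52 − $1372.42 = $1698.10

$1698.10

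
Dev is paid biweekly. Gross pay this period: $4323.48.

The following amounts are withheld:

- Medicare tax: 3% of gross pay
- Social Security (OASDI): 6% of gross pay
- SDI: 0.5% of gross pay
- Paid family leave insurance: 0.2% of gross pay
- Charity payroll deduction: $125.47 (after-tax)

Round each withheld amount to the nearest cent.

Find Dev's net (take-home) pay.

$3778.63

SDI: $4323.48 × 0.005 = $21.62
Social Security (OASDI): $4323.48 × 0.06 = $259.41
Medicare tax: $4323.48 × 0.03 = $129.70
Paid family leave insurance: $4323.48 × 0.002 = $8.65
Charity payroll deduction: $125.47
Total deductions = $21.62 + $259.41 + $129.70 + $8.65 + $125.47 = $544.85
Net pay = $4323.48 − $544.85 = $3778.63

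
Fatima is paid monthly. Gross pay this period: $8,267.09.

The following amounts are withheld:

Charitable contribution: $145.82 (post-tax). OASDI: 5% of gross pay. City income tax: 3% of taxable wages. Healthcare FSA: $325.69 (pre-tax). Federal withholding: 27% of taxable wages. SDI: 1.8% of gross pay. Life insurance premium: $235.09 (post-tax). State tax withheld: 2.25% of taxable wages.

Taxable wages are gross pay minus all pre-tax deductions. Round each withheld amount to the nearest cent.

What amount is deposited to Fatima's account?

$4,437.23

Healthcare FSA: $325.69
Taxable wages = $8,267.09 − $325.69 = $7,941.40
State tax withheld: $7,941.40 × 0.0225 = $178.68
City income tax: $7,941.40 × 0.03 = $238.24
Federal withholding: $7,941.40 × 0.27 = $2,144.18
OASDI: $8,267.09 × 0.05 = $413.35
SDI: $8,267.09 × 0.018 = $148.81
Life insurance premium: $235.09
Charitable contribution: $145.82
Total deductions = $325.69 + $178.68 + $238.24 + $2,144.18 + $413.35 + $148.81 + $235.09 + $145.82 = $3,829.86
Net pay = $8,267.09 − $3,829.86 = $4,437.23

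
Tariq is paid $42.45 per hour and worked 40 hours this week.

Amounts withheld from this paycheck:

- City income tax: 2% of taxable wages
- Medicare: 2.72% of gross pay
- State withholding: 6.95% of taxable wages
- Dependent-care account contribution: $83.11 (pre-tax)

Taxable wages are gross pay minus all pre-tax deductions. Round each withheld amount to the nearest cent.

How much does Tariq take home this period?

Gross pay: 40 × $42.45 = $1,698.00
Dependent-care account contribution: $83.11
Taxable wages = $1,698.00 − $83.11 = $1,614.89
City income tax: $1,614.89 × 0.02 = $32.30
State withholding: $1,614.89 × 0.0695 = $112.23
Medicare: $1,698.00 × 0.0272 = $46.19
Total deductions = $83.11 + $32.30 + $112.23 + $46.19 = $273.83
Net pay = $1,698.00 − $273.83 = $1,424.17

$1,424.17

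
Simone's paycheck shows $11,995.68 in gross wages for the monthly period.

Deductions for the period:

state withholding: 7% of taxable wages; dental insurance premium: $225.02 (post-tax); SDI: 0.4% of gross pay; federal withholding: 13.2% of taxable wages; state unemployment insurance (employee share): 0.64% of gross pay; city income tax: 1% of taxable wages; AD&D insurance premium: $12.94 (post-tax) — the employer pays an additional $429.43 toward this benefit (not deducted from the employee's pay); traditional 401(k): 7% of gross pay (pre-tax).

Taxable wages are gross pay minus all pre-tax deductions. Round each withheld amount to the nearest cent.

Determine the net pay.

Traditional 401(k): $11,995.68 × 0.07 = $839.70
Taxable wages = $11,995.68 − $839.70 = $11,155.98
State withholding: $11,155.98 × 0.07 = $780.92
City income tax: $11,155.98 × 0.01 = $111.56
Federal withholding: $11,155.98 × 0.132 = $1,472.59
State unemployment insurance (employee share): $11,995.68 × 0.0064 = $76.77
SDI: $11,995.68 × 0.004 = $47.98
AD&D insurance premium: $12.94
Dental insurance premium: $225.02
(Employer's $429.43 toward AD&D insurance premium is not withheld from the employee.)
Total deductions = $839.70 + $780.92 + $111.56 + $1,472.59 + $76.77 + $47.98 + $12.94 + $225.02 = $3,567.48
Net pay = $11,995.68 − $3,567.48 = $8,428.20

$8,428.20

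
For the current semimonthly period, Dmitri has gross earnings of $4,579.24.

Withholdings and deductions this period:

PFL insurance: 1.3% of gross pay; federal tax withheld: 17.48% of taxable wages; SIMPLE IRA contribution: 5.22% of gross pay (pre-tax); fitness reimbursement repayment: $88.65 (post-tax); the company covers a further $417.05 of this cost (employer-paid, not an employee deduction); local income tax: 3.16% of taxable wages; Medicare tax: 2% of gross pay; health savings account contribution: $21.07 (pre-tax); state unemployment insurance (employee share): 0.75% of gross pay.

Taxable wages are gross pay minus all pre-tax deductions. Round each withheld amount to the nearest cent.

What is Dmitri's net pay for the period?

SIMPLE IRA contribution: $4,579.24 × 0.0522 = $239.04
Health savings account contribution: $21.07
Pre-tax total = $239.04 + $21.07 = $260.11
Taxable wages = $4,579.24 − $260.11 = $4,319.13
Federal tax withheld: $4,319.13 × 0.1748 = $754.98
Local income tax: $4,319.13 × 0.0316 = $136.48
Medicare tax: $4,579.24 × 0.02 = $91.58
State unemployment insurance (employee share): $4,579.24 × 0.0075 = $34.34
PFL insurance: $4,579.24 × 0.013 = $59.53
Fitness reimbursement repayment: $88.65
(Employer's $417.05 toward fitness reimbursement repayment is not withheld from the employee.)
Total deductions = $239.04 + $21.07 + $754.98 + $136.48 + $91.58 + $34.34 + $59.53 + $88.65 = $1,425.67
Net pay = $4,579.24 − $1,425.67 = $3,153.57

$3,153.57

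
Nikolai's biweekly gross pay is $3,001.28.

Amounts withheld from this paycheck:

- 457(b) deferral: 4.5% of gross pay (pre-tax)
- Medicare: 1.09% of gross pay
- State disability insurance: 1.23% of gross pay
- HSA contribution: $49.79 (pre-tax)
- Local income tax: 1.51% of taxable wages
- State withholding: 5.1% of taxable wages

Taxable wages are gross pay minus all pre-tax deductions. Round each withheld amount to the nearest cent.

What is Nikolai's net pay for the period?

HSA contribution: $49.79
457(b) deferral: $3,001.28 × 0.045 = $135.06
Pre-tax total = $49.79 + $135.06 = $184.85
Taxable wages = $3,001.28 − $184.85 = $2,816.43
State withholding: $2,816.43 × 0.051 = $143.64
Local income tax: $2,816.43 × 0.0151 = $42.53
State disability insurance: $3,001.28 × 0.0123 = $36.92
Medicare: $3,001.28 × 0.0109 = $32.71
Total deductions = $49.79 + $135.06 + $143.64 + $42.53 + $36.92 + $32.71 = $440.65
Net pay = $3,001.28 − $440.65 = $2,560.63

$2,560.63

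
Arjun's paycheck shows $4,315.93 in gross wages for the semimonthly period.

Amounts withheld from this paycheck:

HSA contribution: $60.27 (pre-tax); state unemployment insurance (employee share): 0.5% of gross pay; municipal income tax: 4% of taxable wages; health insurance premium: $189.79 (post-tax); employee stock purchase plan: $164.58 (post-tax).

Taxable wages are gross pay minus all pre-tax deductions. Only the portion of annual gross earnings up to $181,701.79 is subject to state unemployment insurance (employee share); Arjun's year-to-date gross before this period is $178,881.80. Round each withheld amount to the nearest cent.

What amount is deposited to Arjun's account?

HSA contribution: $60.27
Taxable wages = $4,315.93 − $60.27 = $4,255.66
Municipal income tax: $4,255.66 × 0.04 = $170.23
State unemployment insurance (employee share): only $181,701.79 − $178,881.80 = $2,819.99 of this check is subject → $2,819.99 × 0.005 = $14.10
Health insurance premium: $189.79
Employee stock purchase plan: $164.58
Total deductions = $60.27 + $170.23 + $14.10 + $189.79 + $164.58 = $598.97
Net pay = $4,315.93 − $598.97 = $3,716.96

$3,716.96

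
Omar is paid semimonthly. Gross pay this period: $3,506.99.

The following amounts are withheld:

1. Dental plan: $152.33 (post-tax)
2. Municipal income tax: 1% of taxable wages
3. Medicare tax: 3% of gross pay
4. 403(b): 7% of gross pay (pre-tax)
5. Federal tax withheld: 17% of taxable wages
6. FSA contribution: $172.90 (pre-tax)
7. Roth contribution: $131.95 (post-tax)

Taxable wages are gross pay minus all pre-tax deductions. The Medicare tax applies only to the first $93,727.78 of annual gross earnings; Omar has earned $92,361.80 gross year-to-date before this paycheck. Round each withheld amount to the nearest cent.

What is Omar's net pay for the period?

FSA contribution: $172.90
403(b): $3,506.99 × 0.07 = $245.49
Pre-tax total = $172.90 + $245.49 = $418.39
Taxable wages = $3,506.99 − $418.39 = $3,088.60
Federal tax withheld: $3,088.60 × 0.17 = $525.06
Municipal income tax: $3,088.60 × 0.01 = $30.89
Medicare tax: only $93,727.78 − $92,361.80 = $1,365.98 of this check is subject → $1,365.98 × 0.03 = $40.98
Roth contribution: $131.95
Dental plan: $152.33
Total deductions = $172.90 + $245.49 + $525.06 + $30.89 + $40.98 + $131.95 + $152.33 = $1,299.60
Net pay = $3,506.99 − $1,299.60 = $2,207.39

$2,207.39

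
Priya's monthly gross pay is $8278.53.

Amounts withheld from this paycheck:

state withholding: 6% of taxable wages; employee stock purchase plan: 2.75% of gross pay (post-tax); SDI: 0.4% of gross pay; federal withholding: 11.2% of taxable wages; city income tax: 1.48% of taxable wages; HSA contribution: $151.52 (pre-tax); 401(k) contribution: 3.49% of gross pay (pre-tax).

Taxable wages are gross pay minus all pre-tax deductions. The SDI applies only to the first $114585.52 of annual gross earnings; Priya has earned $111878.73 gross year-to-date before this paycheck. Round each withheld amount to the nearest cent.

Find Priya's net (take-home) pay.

401(k) contribution: $8278.53 × 0.0349 = $288.92
HSA contribution: $151.52
Pre-tax total = $288.92 + $151.52 = $440.44
Taxable wages = $8278.53 − $440.44 = $7838.09
Federal withholding: $7838.09 × 0.112 = $877.87
City income tax: $7838.09 × 0.0148 = $116.00
State withholding: $7838.09 × 0.06 = $470.29
SDI: only $114585.52 − $111878.73 = $2706.79 of this check is subject → $2706.79 × 0.004 = $10.83
Employee stock purchase plan: $8278.53 × 0.0275 = $227.66
Total deductions = $288.92 + $151.52 + $877.87 + $116.00 + $470.29 + $10.83 + $227.66 = $2143.09
Net pay = $8278.53 − $2143.09 = $6135.44

$6135.44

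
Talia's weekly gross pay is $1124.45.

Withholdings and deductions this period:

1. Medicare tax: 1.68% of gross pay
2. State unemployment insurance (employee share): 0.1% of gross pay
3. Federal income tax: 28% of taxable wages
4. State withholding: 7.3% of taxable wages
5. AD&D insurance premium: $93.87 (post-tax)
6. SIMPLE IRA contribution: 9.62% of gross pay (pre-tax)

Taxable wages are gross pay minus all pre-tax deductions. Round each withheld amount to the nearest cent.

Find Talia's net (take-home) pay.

$543.65

SIMPLE IRA contribution: $1124.45 × 0.0962 = $108.17
Taxable wages = $1124.45 − $108.17 = $1016.28
Federal income tax: $1016.28 × 0.28 = $284.56
State withholding: $1016.28 × 0.073 = $74.19
Medicare tax: $1124.45 × 0.0168 = $18.89
State unemployment insurance (employee share): $1124.45 × 0.001 = $1.12
AD&D insurance premium: $93.87
Total deductions = $108.17 + $284.56 + $74.19 + $18.89 + $1.12 + $93.87 = $580.80
Net pay = $1124.45 − $580.80 = $543.65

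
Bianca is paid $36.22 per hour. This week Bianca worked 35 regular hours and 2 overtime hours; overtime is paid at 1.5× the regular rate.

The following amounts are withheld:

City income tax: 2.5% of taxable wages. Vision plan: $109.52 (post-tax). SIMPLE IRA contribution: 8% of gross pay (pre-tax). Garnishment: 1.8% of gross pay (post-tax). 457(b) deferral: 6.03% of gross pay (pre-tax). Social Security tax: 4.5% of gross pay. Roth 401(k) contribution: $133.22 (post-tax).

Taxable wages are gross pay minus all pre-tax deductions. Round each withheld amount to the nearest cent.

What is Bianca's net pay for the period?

Regular pay: 35 × $36.22 = $1267.70
Overtime pay: 2 × $36.22 × 1.5 = $108.66
Gross pay = $1267.70 + $108.66 = $1376.36
457(b) deferral: $1376.36 × 0.0603 = $82.99
SIMPLE IRA contribution: $1376.36 × 0.08 = $110.11
Pre-tax total = $82.99 + $110.11 = $193.10
Taxable wages = $1376.36 − $193.10 = $1183.26
City income tax: $1183.26 × 0.025 = $29.58
Social Security tax: $1376.36 × 0.045 = $61.94
Roth 401(k) contribution: $133.22
Garnishment: $1376.36 × 0.018 = $24.77
Vision plan: $109.52
Total deductions = $82.99 + $110.11 + $29.58 + $61.94 + $133.22 + $24.77 + $109.52 = $552.13
Net pay = $1376.36 − $552.13 = $824.23

$824.23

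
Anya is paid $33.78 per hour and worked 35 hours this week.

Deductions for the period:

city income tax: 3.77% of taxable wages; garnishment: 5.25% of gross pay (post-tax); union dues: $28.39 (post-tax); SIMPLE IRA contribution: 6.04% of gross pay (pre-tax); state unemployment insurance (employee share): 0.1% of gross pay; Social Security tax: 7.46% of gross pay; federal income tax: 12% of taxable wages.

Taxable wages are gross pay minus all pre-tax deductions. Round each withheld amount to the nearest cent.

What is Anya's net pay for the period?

Gross pay: 35 × $33.78 = $1,182.30
SIMPLE IRA contribution: $1,182.30 × 0.0604 = $71.41
Taxable wages = $1,182.30 − $71.41 = $1,110.89
Federal income tax: $1,110.89 × 0.12 = $133.31
City income tax: $1,110.89 × 0.0377 = $41.88
State unemployment insurance (employee share): $1,182.30 × 0.001 = $1.18
Social Security tax: $1,182.30 × 0.0746 = $88.20
Garnishment: $1,182.30 × 0.0525 = $62.07
Union dues: $28.39
Total deductions = $71.41 + $133.31 + $41.88 + $1.18 + $88.20 + $62.07 + $28.39 = $426.44
Net pay = $1,182.30 − $426.44 = $755.86

$755.86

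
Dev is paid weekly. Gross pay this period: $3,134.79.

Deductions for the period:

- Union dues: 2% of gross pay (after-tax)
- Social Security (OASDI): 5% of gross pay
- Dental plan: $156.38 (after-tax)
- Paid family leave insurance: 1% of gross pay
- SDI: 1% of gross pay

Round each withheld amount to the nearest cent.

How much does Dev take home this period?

$2,696.27

Social Security (OASDI): $3,134.79 × 0.05 = $156.74
SDI: $3,134.79 × 0.01 = $31.35
Paid family leave insurance: $3,134.79 × 0.01 = $31.35
Dental plan: $156.38
Union dues: $3,134.79 × 0.02 = $62.70
Total deductions = $156.74 + $31.35 + $31.35 + $156.38 + $62.70 = $438.52
Net pay = $3,134.79 − $438.52 = $2,696.27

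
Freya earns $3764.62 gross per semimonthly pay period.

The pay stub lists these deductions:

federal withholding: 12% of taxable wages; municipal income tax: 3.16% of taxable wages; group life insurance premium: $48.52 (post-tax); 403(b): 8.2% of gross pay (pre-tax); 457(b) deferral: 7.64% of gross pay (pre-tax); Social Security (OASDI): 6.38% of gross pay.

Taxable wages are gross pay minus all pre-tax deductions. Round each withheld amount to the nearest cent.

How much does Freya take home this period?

$2399.28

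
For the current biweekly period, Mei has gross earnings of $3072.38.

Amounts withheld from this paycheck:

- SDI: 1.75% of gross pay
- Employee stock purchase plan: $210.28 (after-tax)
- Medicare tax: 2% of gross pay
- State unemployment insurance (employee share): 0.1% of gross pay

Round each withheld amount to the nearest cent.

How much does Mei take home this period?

State unemployment insurance (employee share): $3072.38 × 0.001 = $3.07
SDI: $3072.38 × 0.0175 = $53.77
Medicare tax: $3072.38 × 0.02 = $61.45
Employee stock purchase plan: $210.28
Total deductions = $3.07 + $53.77 + $61.45 + $210.28 = $328.57
Net pay = $3072.38 − $328.57 = $2743.81

$2743.81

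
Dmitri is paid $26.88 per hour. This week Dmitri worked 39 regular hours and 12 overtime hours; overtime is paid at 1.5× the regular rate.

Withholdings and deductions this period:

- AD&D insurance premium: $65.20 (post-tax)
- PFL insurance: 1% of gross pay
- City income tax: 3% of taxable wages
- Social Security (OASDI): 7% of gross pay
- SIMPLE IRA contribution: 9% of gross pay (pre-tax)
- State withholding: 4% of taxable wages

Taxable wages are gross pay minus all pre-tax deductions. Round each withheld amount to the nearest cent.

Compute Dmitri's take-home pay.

$1,108.90

Regular pay: 39 × $26.88 = $1,048.32
Overtime pay: 12 × $26.88 × 1.5 = $483.84
Gross pay = $1,048.32 + $483.84 = $1,532.16
SIMPLE IRA contribution: $1,532.16 × 0.09 = $137.89
Taxable wages = $1,532.16 − $137.89 = $1,394.27
City income tax: $1,394.27 × 0.03 = $41.83
State withholding: $1,394.27 × 0.04 = $55.77
Social Security (OASDI): $1,532.16 × 0.07 = $107.25
PFL insurance: $1,532.16 × 0.01 = $15.32
AD&D insurance premium: $65.20
Total deductions = $137.89 + $41.83 + $55.77 + $107.25 + $15.32 + $65.20 = $423.26
Net pay = $1,532.16 − $423.26 = $1,108.90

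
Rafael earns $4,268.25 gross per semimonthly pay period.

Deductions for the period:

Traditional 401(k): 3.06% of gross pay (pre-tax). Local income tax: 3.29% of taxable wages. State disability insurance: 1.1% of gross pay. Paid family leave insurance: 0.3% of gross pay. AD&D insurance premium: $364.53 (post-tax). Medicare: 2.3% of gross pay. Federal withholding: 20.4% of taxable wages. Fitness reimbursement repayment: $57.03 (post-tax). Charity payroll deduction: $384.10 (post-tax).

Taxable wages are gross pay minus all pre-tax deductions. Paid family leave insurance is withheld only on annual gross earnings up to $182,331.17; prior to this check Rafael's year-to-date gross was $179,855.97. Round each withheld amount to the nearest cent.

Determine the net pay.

$2,199.22

Traditional 401(k): $4,268.25 × 0.0306 = $130.61
Taxable wages = $4,268.25 − $130.61 = $4,137.64
Local income tax: $4,137.64 × 0.0329 = $136.13
Federal withholding: $4,137.64 × 0.204 = $844.08
Paid family leave insurance: only $182,331.17 − $179,855.97 = $2,475.20 of this check is subject → $2,475.20 × 0.003 = $7.43
Medicare: $4,268.25 × 0.023 = $98.17
State disability insurance: $4,268.25 × 0.011 = $46.95
AD&D insurance premium: $364.53
Fitness reimbursement repayment: $57.03
Charity payroll deduction: $384.10
Total deductions = $130.61 + $136.13 + $844.08 + $7.43 + $98.17 + $46.95 + $364.53 + $57.03 + $384.10 = $2,069.03
Net pay = $4,268.25 − $2,069.03 = $2,199.22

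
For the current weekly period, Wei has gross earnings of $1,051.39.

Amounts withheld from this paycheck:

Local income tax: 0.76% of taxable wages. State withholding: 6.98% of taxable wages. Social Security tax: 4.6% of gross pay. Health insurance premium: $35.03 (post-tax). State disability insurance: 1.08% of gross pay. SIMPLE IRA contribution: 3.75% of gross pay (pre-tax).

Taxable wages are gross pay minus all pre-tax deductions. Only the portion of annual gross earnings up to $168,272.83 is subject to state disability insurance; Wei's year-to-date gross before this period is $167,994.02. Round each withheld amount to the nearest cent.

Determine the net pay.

$847.24

SIMPLE IRA contribution: $1,051.39 × 0.0375 = $39.43
Taxable wages = $1,051.39 − $39.43 = $1,011.96
State withholding: $1,011.96 × 0.0698 = $70.63
Local income tax: $1,011.96 × 0.0076 = $7.69
State disability insurance: only $168,272.83 − $167,994.02 = $278.81 of this check is subject → $278.81 × 0.0108 = $3.01
Social Security tax: $1,051.39 × 0.046 = $48.36
Health insurance premium: $35.03
Total deductions = $39.43 + $70.63 + $7.69 + $3.01 + $48.36 + $35.03 = $204.15
Net pay = $1,051.39 − $204.15 = $847.24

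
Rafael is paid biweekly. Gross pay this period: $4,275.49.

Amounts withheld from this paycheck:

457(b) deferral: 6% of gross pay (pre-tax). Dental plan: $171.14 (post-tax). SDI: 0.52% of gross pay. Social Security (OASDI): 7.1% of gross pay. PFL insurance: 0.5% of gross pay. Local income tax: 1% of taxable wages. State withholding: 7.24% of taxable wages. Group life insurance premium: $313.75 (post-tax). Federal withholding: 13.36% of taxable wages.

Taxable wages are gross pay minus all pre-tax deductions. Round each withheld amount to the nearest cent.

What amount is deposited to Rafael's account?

457(b) deferral: $4,275.49 × 0.06 = $256.53
Taxable wages = $4,275.49 − $256.53 = $4,018.96
Local income tax: $4,018.96 × 0.01 = $40.19
Federal withholding: $4,018.96 × 0.1336 = $536.93
State withholding: $4,018.96 × 0.0724 = $290.97
PFL insurance: $4,275.49 × 0.005 = $21.38
SDI: $4,275.49 × 0.0052 = $22.23
Social Security (OASDI): $4,275.49 × 0.071 = $303.56
Dental plan: $171.14
Group life insurance premium: $313.75
Total deductions = $256.53 + $40.19 + $536.93 + $290.97 + $21.38 + $22.23 + $303.56 + $171.14 + $313.75 = $1,956.68
Net pay = $4,275.49 − $1,956.68 = $2,318.81

$2,318.81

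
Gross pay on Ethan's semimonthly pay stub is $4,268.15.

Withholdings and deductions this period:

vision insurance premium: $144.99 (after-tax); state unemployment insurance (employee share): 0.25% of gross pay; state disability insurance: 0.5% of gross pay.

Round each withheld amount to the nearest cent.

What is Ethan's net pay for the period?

State disability insurance: $4,268.15 × 0.005 = $21.34
State unemployment insurance (employee share): $4,268.15 × 0.0025 = $10.67
Vision insurance premium: $144.99
Total deductions = $21.34 + $10.67 + $144.99 = $177.00
Net pay = $4,268.15 − $177.00 = $4,091.15

$4,091.15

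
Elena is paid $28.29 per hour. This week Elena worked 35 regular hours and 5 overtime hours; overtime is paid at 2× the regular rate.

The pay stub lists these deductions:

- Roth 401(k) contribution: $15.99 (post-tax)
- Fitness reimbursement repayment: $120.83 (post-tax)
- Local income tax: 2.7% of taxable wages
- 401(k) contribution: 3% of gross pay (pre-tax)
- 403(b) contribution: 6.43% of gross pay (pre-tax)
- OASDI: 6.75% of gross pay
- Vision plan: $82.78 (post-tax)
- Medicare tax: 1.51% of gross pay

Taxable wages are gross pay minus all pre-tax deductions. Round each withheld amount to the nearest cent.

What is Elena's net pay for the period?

$797.12

Regular pay: 35 × $28.29 = $990.15
Overtime pay: 5 × $28.29 × 2 = $282.90
Gross pay = $990.15 + $282.90 = $1273.05
401(k) contribution: $1273.05 × 0.03 = $38.19
403(b) contribution: $1273.05 × 0.0643 = $81.86
Pre-tax total = $38.19 + $81.86 = $120.05
Taxable wages = $1273.05 − $120.05 = $1153.00
Local income tax: $1153.00 × 0.027 = $31.13
Medicare tax: $1273.05 × 0.0151 = $19.22
OASDI: $1273.05 × 0.0675 = $85.93
Roth 401(k) contribution: $15.99
Vision plan: $82.78
Fitness reimbursement repayment: $120.83
Total deductions = $38.19 + $81.86 + $31.13 + $19.22 + $85.93 + $15.99 + $82.78 + $120.83 = $475.93
Net pay = $1273.05 − $475.93 = $797.12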